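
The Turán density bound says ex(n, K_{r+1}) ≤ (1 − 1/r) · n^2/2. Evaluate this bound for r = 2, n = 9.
Turán density bound = (1/2) · 9^2/2 = 81/4 ≈ 20.25

Turán's theorem: ex(n, K_{r+1}) is achieved by the complete r-partite Turán graph T(n, r) with parts as balanced as possible, and is at most (1 − 1/r) · n^2/2. For r = 2, n = 9: the density bound is (1/2) · 81/2 = 81/4 ≈ 20.25. The integer-valued extremum is e(T(9, 2)) = 20, which is strictly less than the density bound 81/4 since 2 ∤ 9 (the parts of T(9, 2) cannot all be equal).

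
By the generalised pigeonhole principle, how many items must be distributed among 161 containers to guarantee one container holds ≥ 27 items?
n = (27 − 1)·161 + 1 = 4187

By the generalised pigeonhole principle, to guarantee some box contains ≥ r objects we need more than (r − 1) · k objects total. Threshold: n = (r − 1) · k + 1. With r = 27 and k = 161: n = 26 · 161 + 1 = 4186 + 1 = 4187. For n = 4186 = 26 · 161, we can put exactly 26 objects in every box, avoiding 27 in any single one — so 4187 is tight.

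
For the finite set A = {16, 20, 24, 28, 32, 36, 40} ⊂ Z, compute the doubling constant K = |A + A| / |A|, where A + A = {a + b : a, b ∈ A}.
K = |A + A| / |A| = 13/7

Enumerate A + A = {a + b : a, b ∈ A}. With |A| = 7, there are |A|^2 = 49 ordered sum pairs; collecting distinct values, A + A = {32, 36, 40, 44, 48, 52, 56, 60, 64, 68, 72, 76, 80}, so |A + A| = 13. Thus K = 13/7. Here |A + A| = 2|A| − 1 = 13, the minimum possible — so K = 13/7 is minimal, which holds iff A is an arithmetic progression.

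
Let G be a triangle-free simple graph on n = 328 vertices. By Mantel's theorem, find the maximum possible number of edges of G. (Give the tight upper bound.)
ex(328, K_3) = ⌊328^2/4⌋ = 26896

Mantel (1907): a triangle-free graph on n vertices has at most ⌊n^2/4⌋ edges, with equality for the complete bipartite graph K_{⌊n/2⌋, ⌈n/2⌉}. For n = 328: ⌊328^2/4⌋ = ⌊107584/4⌋ = 26896. The extremal graph is K_{164, 164}, which has 164·164 = 26896 edges.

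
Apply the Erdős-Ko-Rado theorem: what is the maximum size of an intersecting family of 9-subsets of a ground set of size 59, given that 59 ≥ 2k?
max |F| = C(58, 8) = 1916797311

The Erdős-Ko-Rado theorem states: for n ≥ 2k, an intersecting family of k-subsets of an n-element set has size at most C(n − 1, k − 1), with equality for 'star' families {A ⊆ [n] : |A| = k, i ∈ A} (fix an element i). For n = 59, k = 9: C(58, 8) = 1916797311.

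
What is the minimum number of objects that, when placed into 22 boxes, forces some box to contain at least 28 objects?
n = (28 − 1)·22 + 1 = 595

By the generalised pigeonhole principle, to guarantee some box contains ≥ r objects we need more than (r − 1) · k objects total. Threshold: n = (r − 1) · k + 1. With r = 28 and k = 22: n = 27 · 22 + 1 = 594 + 1 = 595. For n = 594 = 27 · 22, we can put exactly 27 objects in every box, avoiding 28 in any single one — so 595 is tight.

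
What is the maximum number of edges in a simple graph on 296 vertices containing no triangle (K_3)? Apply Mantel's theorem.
ex(296, K_3) = ⌊296^2/4⌋ = 21904

Mantel (1907): a triangle-free graph on n vertices has at most ⌊n^2/4⌋ edges, with equality for the complete bipartite graph K_{⌊n/2⌋, ⌈n/2⌉}. For n = 296: ⌊296^2/4⌋ = ⌊87616/4⌋ = 21904. The extremal graph is K_{148, 148}, which has 148·148 = 21904 edges.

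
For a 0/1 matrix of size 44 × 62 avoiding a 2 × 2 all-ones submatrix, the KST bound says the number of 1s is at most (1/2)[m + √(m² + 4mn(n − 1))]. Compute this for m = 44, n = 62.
z(44, 62; 2, 2) ≤ (1/2)[44 + √(44² + 4·44·62·61)] = (1/2)[44 + √667568] = 430.5242

Kővári–Sós–Turán: let r_1, ..., r_44 be the row sums and z = Σ r_i the total number of 1s. Each pair of columns can share at most one row with both entries 1 (else a 2×2 all-ones block appears), so Σ_i C(r_i, 2) ≤ C(62, 2) = 1891. By convexity Σ_i C(r_i, 2) ≥ 44·C(z/44, 2) = z(z − 44)/(2·44), giving z² − 44z − 44·62·61 ≤ 0 and hence z ≤ (1/2)[44 + √(1936 + 4·166408)] = (1/2)[44 + √667568] ≈ (1/2)(44 + 817.0483) = 430.5242.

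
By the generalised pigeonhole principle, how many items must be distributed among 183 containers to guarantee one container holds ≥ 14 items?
n = (14 − 1)·183 + 1 = 2380

By the generalised pigeonhole principle, to guarantee some box contains ≥ r objects we need more than (r − 1) · k objects total. Threshold: n = (r − 1) · k + 1. With r = 14 and k = 183: n = 13 · 183 + 1 = 2379 + 1 = 2380. For n = 2379 = 13 · 183, we can put exactly 13 objects in every box, avoiding 14 in any single one — so 2380 is tight.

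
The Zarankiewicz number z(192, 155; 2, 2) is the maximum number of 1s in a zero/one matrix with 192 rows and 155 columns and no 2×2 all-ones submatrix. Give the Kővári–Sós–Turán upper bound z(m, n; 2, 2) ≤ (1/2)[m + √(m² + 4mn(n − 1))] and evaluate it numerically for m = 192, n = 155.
z(192, 155; 2, 2) ≤ (1/2)[192 + √(192² + 4·192·155·154)] = (1/2)[192 + √18369024] = 2238.955

Kővári–Sós–Turán: let r_1, ..., r_192 be the row sums and z = Σ r_i the total number of 1s. Each pair of columns can share at most one row with both entries 1 (else a 2×2 all-ones block appears), so Σ_i C(r_i, 2) ≤ C(155, 2) = 11935. By convexity Σ_i C(r_i, 2) ≥ 192·C(z/192, 2) = z(z − 192)/(2·192), giving z² − 192z − 192·155·154 ≤ 0 and hence z ≤ (1/2)[192 + √(36864 + 4·4583040)] = (1/2)[192 + √18369024] ≈ (1/2)(192 + 4285.9099) = 2238.955.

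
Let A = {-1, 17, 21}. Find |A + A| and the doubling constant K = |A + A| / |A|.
K = |A + A| / |A| = 6/3 = 2

Enumerate A + A = {a + b : a, b ∈ A}. With |A| = 3, there are |A|^2 = 9 ordered sum pairs; collecting distinct values, A + A = {-2, 16, 20, 34, 38, 42}, so |A + A| = 6. Thus K = 6/3 = 2. For comparison, the minimum possible |A + A| over all 3-element sets is 2·3 − 1 = 5 (so min K = 5/3), attained only by arithmetic progressions.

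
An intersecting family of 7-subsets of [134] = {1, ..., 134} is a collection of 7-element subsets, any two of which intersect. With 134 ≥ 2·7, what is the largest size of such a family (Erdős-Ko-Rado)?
max |F| = C(133, 6) = 6856577728

The Erdős-Ko-Rado theorem states: for n ≥ 2k, an intersecting family of k-subsets of an n-element set has size at most C(n − 1, k − 1), with equality for 'star' families {A ⊆ [n] : |A| = k, i ∈ A} (fix an element i). For n = 134, k = 7: C(133, 6) = 6856577728.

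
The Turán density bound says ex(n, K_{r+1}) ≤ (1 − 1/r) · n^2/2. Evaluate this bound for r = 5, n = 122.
Turán density bound = (4/5) · 122^2/2 = 29768/5 ≈ 5953.6

Turán's theorem: ex(n, K_{r+1}) is achieved by the complete r-partite Turán graph T(n, r) with parts as balanced as possible, and is at most (1 − 1/r) · n^2/2. For r = 5, n = 122: the density bound is (4/5) · 14884/2 = 29768/5 ≈ 5953.6. The integer-valued extremum is e(T(122, 5)) = 5953, which is strictly less than the density bound 29768/5 since 5 ∤ 122 (the parts of T(122, 5) cannot all be equal).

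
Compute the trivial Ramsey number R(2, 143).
R(2, 143) = 143

R(2, k) = k for all k ≥ 2: in a 2-colouring of K_k, either some edge is red (a red K_2) or all edges are blue (a blue K_k). And K_{142} coloured all-blue has no blue K_143, so R(2, 143) > 142. Hence R(2, 143) = 143.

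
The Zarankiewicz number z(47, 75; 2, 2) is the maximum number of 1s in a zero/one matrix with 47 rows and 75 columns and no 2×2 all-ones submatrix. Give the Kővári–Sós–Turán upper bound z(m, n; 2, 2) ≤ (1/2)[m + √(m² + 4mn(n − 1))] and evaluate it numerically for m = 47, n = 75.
z(47, 75; 2, 2) ≤ (1/2)[47 + √(47² + 4·47·75·74)] = (1/2)[47 + √1045609] = 534.7751

Kővári–Sós–Turán: let r_1, ..., r_47 be the row sums and z = Σ r_i the total number of 1s. Each pair of columns can share at most one row with both entries 1 (else a 2×2 all-ones block appears), so Σ_i C(r_i, 2) ≤ C(75, 2) = 2775. By convexity Σ_i C(r_i, 2) ≥ 47·C(z/47, 2) = z(z − 47)/(2·47), giving z² − 47z − 47·75·74 ≤ 0 and hence z ≤ (1/2)[47 + √(2209 + 4·260850)] = (1/2)[47 + √1045609] ≈ (1/2)(47 + 1022.5502) = 534.7751.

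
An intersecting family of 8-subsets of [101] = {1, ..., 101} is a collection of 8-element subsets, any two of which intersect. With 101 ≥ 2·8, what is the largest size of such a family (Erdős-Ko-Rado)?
max |F| = C(100, 7) = 16007560800

Erdős-Ko-Rado (1961): when n ≥ 2k, max |F| = C(n−1, k−1). The bound is attained by the star {A : i ∈ A} for any fixed i ∈ [n]. Here C(101−1, 8−1) = C(100, 7) = 16007560800.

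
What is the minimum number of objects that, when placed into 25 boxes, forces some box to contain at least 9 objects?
n = (9 − 1)·25 + 1 = 201

By the generalised pigeonhole principle, to guarantee some box contains ≥ r objects we need more than (r − 1) · k objects total. Threshold: n = (r − 1) · k + 1. With r = 9 and k = 25: n = 8 · 25 + 1 = 200 + 1 = 201. For n = 200 = 8 · 25, we can put exactly 8 objects in every box, avoiding 9 in any single one — so 201 is tight.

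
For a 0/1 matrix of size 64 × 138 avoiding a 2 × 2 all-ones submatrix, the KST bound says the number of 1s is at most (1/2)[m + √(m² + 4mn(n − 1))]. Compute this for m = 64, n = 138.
z(64, 138; 2, 2) ≤ (1/2)[64 + √(64² + 4·64·138·137)] = (1/2)[64 + √4844032] = 1132.4581

Kővári–Sós–Turán: let r_1, ..., r_64 be the row sums and z = Σ r_i the total number of 1s. Each pair of columns can share at most one row with both entries 1 (else a 2×2 all-ones block appears), so Σ_i C(r_i, 2) ≤ C(138, 2) = 9453. By convexity Σ_i C(r_i, 2) ≥ 64·C(z/64, 2) = z(z − 64)/(2·64), giving z² − 64z − 64·138·137 ≤ 0 and hence z ≤ (1/2)[64 + √(4096 + 4·1209984)] = (1/2)[64 + √4844032] ≈ (1/2)(64 + 2200.9162) = 1132.4581.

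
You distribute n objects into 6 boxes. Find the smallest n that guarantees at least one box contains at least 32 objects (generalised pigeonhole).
n = (32 − 1)·6 + 1 = 187

By the generalised pigeonhole principle, to guarantee some box contains ≥ r objects we need more than (r − 1) · k objects total. Threshold: n = (r − 1) · k + 1. With r = 32 and k = 6: n = 31 · 6 + 1 = 186 + 1 = 187. For n = 186 = 31 · 6, we can put exactly 31 objects in every box, avoiding 32 in any single one — so 187 is tight.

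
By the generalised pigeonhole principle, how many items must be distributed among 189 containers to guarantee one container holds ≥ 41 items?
n = (41 − 1)·189 + 1 = 7561

By the generalised pigeonhole principle, to guarantee some box contains ≥ r objects we need more than (r − 1) · k objects total. Threshold: n = (r − 1) · k + 1. With r = 41 and k = 189: n = 40 · 189 + 1 = 7560 + 1 = 7561. For n = 7560 = 40 · 189, we can put exactly 40 objects in every box, avoiding 41 in any single one — so 7561 is tight.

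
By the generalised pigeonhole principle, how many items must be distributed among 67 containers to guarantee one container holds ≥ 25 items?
n = (25 − 1)·67 + 1 = 1609

By the generalised pigeonhole principle, to guarantee some box contains ≥ r objects we need more than (r − 1) · k objects total. Threshold: n = (r − 1) · k + 1. With r = 25 and k = 67: n = 24 · 67 + 1 = 1608 + 1 = 1609. For n = 1608 = 24 · 67, we can put exactly 24 objects in every box, avoiding 25 in any single one — so 1609 is tight.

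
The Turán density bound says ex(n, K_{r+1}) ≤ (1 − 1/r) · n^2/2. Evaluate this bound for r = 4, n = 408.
Turán density bound = (3/4) · 408^2/2 = 62424

Turán's theorem: ex(n, K_{r+1}) is achieved by the complete r-partite Turán graph T(n, r) with parts as balanced as possible, and is at most (1 − 1/r) · n^2/2. For r = 4, n = 408: the density bound is (3/4) · 166464/2 = 62424. Since 4 ∣ 408, the Turán graph T(408, 4) has parts of equal size 102, and its edge count e(T(408, 4)) = 62424 attains the density bound exactly.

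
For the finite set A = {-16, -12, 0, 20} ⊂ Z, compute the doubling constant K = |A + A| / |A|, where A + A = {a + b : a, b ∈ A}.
K = |A + A| / |A| = 10/4 = 5/2

Enumerate A + A = {a + b : a, b ∈ A}. With |A| = 4, there are |A|^2 = 16 ordered sum pairs; collecting distinct values, A + A = {-32, -28, -24, -16, -12, 0, 4, 8, 20, 40}, so |A + A| = 10. Thus K = 10/4 = 5/2. For comparison, the minimum possible |A + A| over all 4-element sets is 2·4 − 1 = 7 (so min K = 7/4), attained only by arithmetic progressions.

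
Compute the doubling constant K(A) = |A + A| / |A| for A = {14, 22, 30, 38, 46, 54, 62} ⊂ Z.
K = |A + A| / |A| = 13/7

Enumerate A + A = {a + b : a, b ∈ A}. With |A| = 7, there are |A|^2 = 49 ordered sum pairs; collecting distinct values, A + A = {28, 36, 44, 52, 60, 68, 76, 84, 92, 100, 108, 116, 124}, so |A + A| = 13. Thus K = 13/7. Here |A + A| = 2|A| − 1 = 13, the minimum possible — so K = 13/7 is minimal, which holds iff A is an arithmetic progression.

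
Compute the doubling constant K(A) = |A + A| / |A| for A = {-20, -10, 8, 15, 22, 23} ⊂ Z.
K = |A + A| / |A| = 20/6 = 10/3

Enumerate A + A = {a + b : a, b ∈ A}. With |A| = 6, there are |A|^2 = 36 ordered sum pairs; collecting distinct values, A + A = {-40, -30, -20, -12, -5, -2, 2, 3, 5, 12, 13, 16, 23, 30, 31, 37, 38, 44, 45, 46}, so |A + A| = 20. Thus K = 20/6 = 10/3. For comparison, the minimum possible |A + A| over all 6-element sets is 2·6 − 1 = 11 (so min K = 11/6), attained only by arithmetic progressions.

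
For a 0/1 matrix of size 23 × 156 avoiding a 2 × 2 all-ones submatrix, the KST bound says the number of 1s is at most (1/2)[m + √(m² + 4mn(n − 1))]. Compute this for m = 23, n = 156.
z(23, 156; 2, 2) ≤ (1/2)[23 + √(23² + 4·23·156·155)] = (1/2)[23 + √2225089] = 757.3366

Kővári–Sós–Turán: let r_1, ..., r_23 be the row sums and z = Σ r_i the total number of 1s. Each pair of columns can share at most one row with both entries 1 (else a 2×2 all-ones block appears), so Σ_i C(r_i, 2) ≤ C(156, 2) = 12090. By convexity Σ_i C(r_i, 2) ≥ 23·C(z/23, 2) = z(z − 23)/(2·23), giving z² − 23z − 23·156·155 ≤ 0 and hence z ≤ (1/2)[23 + √(529 + 4·556140)] = (1/2)[23 + √2225089] ≈ (1/2)(23 + 1491.6732) = 757.3366.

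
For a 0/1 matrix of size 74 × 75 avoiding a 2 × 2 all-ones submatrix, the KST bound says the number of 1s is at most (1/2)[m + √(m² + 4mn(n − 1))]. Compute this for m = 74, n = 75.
z(74, 75; 2, 2) ≤ (1/2)[74 + √(74² + 4·74·75·74)] = (1/2)[74 + √1648276] = 678.926

Kővári–Sós–Turán: let r_1, ..., r_74 be the row sums and z = Σ r_i the total number of 1s. Each pair of columns can share at most one row with both entries 1 (else a 2×2 all-ones block appears), so Σ_i C(r_i, 2) ≤ C(75, 2) = 2775. By convexity Σ_i C(r_i, 2) ≥ 74·C(z/74, 2) = z(z − 74)/(2·74), giving z² − 74z − 74·75·74 ≤ 0 and hence z ≤ (1/2)[74 + √(5476 + 4·410700)] = (1/2)[74 + √1648276] ≈ (1/2)(74 + 1283.852) = 678.926.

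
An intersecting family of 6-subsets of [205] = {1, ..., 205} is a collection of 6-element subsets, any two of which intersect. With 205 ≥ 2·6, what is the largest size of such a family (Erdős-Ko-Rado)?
max |F| = C(204, 5) = 2802350040

Erdős-Ko-Rado (1961): when n ≥ 2k, max |F| = C(n−1, k−1). The bound is attained by the star {A : i ∈ A} for any fixed i ∈ [n]. Here C(205−1, 6−1) = C(204, 5) = 2802350040.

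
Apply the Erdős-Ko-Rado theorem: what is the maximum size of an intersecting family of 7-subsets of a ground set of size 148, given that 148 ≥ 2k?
max |F| = C(147, 6) = 12638413788

Erdős-Ko-Rado (1961): when n ≥ 2k, max |F| = C(n−1, k−1). The bound is attained by the star {A : i ∈ A} for any fixed i ∈ [n]. Here C(148−1, 7−1) = C(147, 6) = 12638413788.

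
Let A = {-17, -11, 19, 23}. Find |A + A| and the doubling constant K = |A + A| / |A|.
K = |A + A| / |A| = 10/4 = 5/2

Enumerate A + A = {a + b : a, b ∈ A}. With |A| = 4, there are |A|^2 = 16 ordered sum pairs; collecting distinct values, A + A = {-34, -28, -22, 2, 6, 8, 12, 38, 42, 46}, so |A + A| = 10. Thus K = 10/4 = 5/2. For comparison, the minimum possible |A + A| over all 4-element sets is 2·4 − 1 = 7 (so min K = 7/4), attained only by arithmetic progressions.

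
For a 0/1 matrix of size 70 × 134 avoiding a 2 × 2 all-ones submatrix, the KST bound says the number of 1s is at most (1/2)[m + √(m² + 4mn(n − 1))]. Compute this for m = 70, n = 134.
z(70, 134; 2, 2) ≤ (1/2)[70 + √(70² + 4·70·134·133)] = (1/2)[70 + √4995060] = 1152.4815

Kővári–Sós–Turán: let r_1, ..., r_70 be the row sums and z = Σ r_i the total number of 1s. Each pair of columns can share at most one row with both entries 1 (else a 2×2 all-ones block appears), so Σ_i C(r_i, 2) ≤ C(134, 2) = 8911. By convexity Σ_i C(r_i, 2) ≥ 70·C(z/70, 2) = z(z − 70)/(2·70), giving z² − 70z − 70·134·133 ≤ 0 and hence z ≤ (1/2)[70 + √(4900 + 4·1247540)] = (1/2)[70 + √4995060] ≈ (1/2)(70 + 2234.9631) = 1152.4815.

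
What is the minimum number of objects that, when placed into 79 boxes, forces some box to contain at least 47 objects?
n = (47 − 1)·79 + 1 = 3635

By the generalised pigeonhole principle, to guarantee some box contains ≥ r objects we need more than (r − 1) · k objects total. Threshold: n = (r − 1) · k + 1. With r = 47 and k = 79: n = 46 · 79 + 1 = 3634 + 1 = 3635. For n = 3634 = 46 · 79, we can put exactly 46 objects in every box, avoiding 47 in any single one — so 3635 is tight.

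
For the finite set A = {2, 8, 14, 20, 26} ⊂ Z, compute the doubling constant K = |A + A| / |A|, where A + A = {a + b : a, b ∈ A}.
K = |A + A| / |A| = 9/5

Enumerate A + A = {a + b : a, b ∈ A}. With |A| = 5, there are |A|^2 = 25 ordered sum pairs; collecting distinct values, A + A = {4, 10, 16, 22, 28, 34, 40, 46, 52}, so |A + A| = 9. Thus K = 9/5. Here |A + A| = 2|A| − 1 = 9, the minimum possible — so K = 9/5 is minimal, which holds iff A is an arithmetic progression.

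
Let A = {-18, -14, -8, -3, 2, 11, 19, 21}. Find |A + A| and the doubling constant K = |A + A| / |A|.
K = |A + A| / |A| = 32/8 = 4

Enumerate A + A = {a + b : a, b ∈ A}. With |A| = 8, there are |A|^2 = 64 ordered sum pairs; collecting distinct values, A + A = {-36, -32, -28, -26, -22, -21, -17, -16, -12, -11, -7, -6, -3, -1, 1, 3, 4, 5, 7, 8, 11, 13, 16, 18, 21, 22, 23, 30, 32, 38, 40, 42}, so |A + A| = 32. Thus K = 32/8 = 4. For comparison, the minimum possible |A + A| over all 8-element sets is 2·8 − 1 = 15 (so min K = 15/8), attained only by arithmetic progressions.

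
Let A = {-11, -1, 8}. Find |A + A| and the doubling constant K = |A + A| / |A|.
K = |A + A| / |A| = 6/3 = 2

Enumerate A + A = {a + b : a, b ∈ A}. With |A| = 3, there are |A|^2 = 9 ordered sum pairs; collecting distinct values, A + A = {-22, -12, -3, -2, 7, 16}, so |A + A| = 6. Thus K = 6/3 = 2. For comparison, the minimum possible |A + A| over all 3-element sets is 2·3 − 1 = 5 (so min K = 5/3), attained only by arithmetic progressions.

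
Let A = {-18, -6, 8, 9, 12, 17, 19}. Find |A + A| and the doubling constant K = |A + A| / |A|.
K = |A + A| / |A| = 28/7 = 4

Enumerate A + A = {a + b : a, b ∈ A}. With |A| = 7, there are |A|^2 = 49 ordered sum pairs; collecting distinct values, A + A = {-36, -24, -12, -10, -9, -6, -1, 1, 2, 3, 6, 11, 13, 16, 17, 18, 20, 21, 24, 25, 26, 27, 28, 29, 31, 34, 36, 38}, so |A + A| = 28. Thus K = 28/7 = 4. For comparison, the minimum possible |A + A| over all 7-element sets is 2·7 − 1 = 13 (so min K = 13/7), attained only by arithmetic progressions.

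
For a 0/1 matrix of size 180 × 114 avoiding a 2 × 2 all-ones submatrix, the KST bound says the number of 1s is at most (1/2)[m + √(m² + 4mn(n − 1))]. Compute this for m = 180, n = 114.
z(180, 114; 2, 2) ≤ (1/2)[180 + √(180² + 4·180·114·113)] = (1/2)[180 + √9307440] = 1615.4049

Kővári–Sós–Turán: let r_1, ..., r_180 be the row sums and z = Σ r_i the total number of 1s. Each pair of columns can share at most one row with both entries 1 (else a 2×2 all-ones block appears), so Σ_i C(r_i, 2) ≤ C(114, 2) = 6441. By convexity Σ_i C(r_i, 2) ≥ 180·C(z/180, 2) = z(z − 180)/(2·180), giving z² − 180z − 180·114·113 ≤ 0 and hence z ≤ (1/2)[180 + √(32400 + 4·2318760)] = (1/2)[180 + √9307440] ≈ (1/2)(180 + 3050.8097) = 1615.4049.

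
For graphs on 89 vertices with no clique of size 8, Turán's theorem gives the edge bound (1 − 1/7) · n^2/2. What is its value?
Turán density bound = (6/7) · 89^2/2 = 23763/7 ≈ 3394.7143

Turán's theorem: ex(n, K_{r+1}) is achieved by the complete r-partite Turán graph T(n, r) with parts as balanced as possible, and is at most (1 − 1/r) · n^2/2. For r = 7, n = 89: the density bound is (6/7) · 7921/2 = 23763/7 ≈ 3394.7143. The integer-valued extremum is e(T(89, 7)) = 3394, which is strictly less than the density bound 23763/7 since 7 ∤ 89 (the parts of T(89, 7) cannot all be equal).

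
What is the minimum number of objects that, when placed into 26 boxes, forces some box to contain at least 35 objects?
n = (35 − 1)·26 + 1 = 885

By the generalised pigeonhole principle, to guarantee some box contains ≥ r objects we need more than (r − 1) · k objects total. Threshold: n = (r − 1) · k + 1. With r = 35 and k = 26: n = 34 · 26 + 1 = 884 + 1 = 885. For n = 884 = 34 · 26, we can put exactly 34 objects in every box, avoiding 35 in any single one — so 885 is tight.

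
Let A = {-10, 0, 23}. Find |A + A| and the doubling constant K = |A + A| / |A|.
K = |A + A| / |A| = 6/3 = 2

Enumerate A + A = {a + b : a, b ∈ A}. With |A| = 3, there are |A|^2 = 9 ordered sum pairs; collecting distinct values, A + A = {-20, -10, 0, 13, 23, 46}, so |A + A| = 6. Thus K = 6/3 = 2. For comparison, the minimum possible |A + A| over all 3-element sets is 2·3 − 1 = 5 (so min K = 5/3), attained only by arithmetic progressions.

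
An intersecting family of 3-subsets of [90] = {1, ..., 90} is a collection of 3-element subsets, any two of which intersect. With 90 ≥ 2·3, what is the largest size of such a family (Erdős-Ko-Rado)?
max |F| = C(89, 2) = 3916

Erdős-Ko-Rado (1961): when n ≥ 2k, max |F| = C(n−1, k−1). The bound is attained by the star {A : i ∈ A} for any fixed i ∈ [n]. Here C(90−1, 3−1) = C(89, 2) = 3916.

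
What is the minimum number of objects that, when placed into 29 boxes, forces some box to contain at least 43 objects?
n = (43 − 1)·29 + 1 = 1219

By the generalised pigeonhole principle, to guarantee some box contains ≥ r objects we need more than (r − 1) · k objects total. Threshold: n = (r − 1) · k + 1. With r = 43 and k = 29: n = 42 · 29 + 1 = 1218 + 1 = 1219. For n = 1218 = 42 · 29, we can put exactly 42 objects in every box, avoiding 43 in any single one — so 1219 is tight.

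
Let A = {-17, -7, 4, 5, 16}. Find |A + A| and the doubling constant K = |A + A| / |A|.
K = |A + A| / |A| = 14/5

Enumerate A + A = {a + b : a, b ∈ A}. With |A| = 5, there are |A|^2 = 25 ordered sum pairs; collecting distinct values, A + A = {-34, -24, -14, -13, -12, -3, -2, -1, 8, 9, 10, 20, 21, 32}, so |A + A| = 14. Thus K = 14/5. For comparison, the minimum possible |A + A| over all 5-element sets is 2·5 − 1 = 9 (so min K = 9/5), attained only by arithmetic progressions.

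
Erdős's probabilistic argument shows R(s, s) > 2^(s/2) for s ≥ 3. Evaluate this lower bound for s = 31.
2^(31/2) = 46340.95; so R(31, 31) > 46340.95

Colour each edge of K_n uniformly at random with red/blue. The expected number of monochromatic K_31 is C(n, 31) · 2 · 2^(−C(31,2)). If C(n, 31) · 2^(1 − C(31,2)) < 1, then with positive probability no monochromatic K_31 exists, so R(31, 31) > n. The standard estimate C(n, 31) ≤ n^31/31! shows this inequality holds whenever n ≤ 2^(31/2) (since 31! · 2^(C(31,2) − 1) > 2^(31^2/2) ≥ n^31). Hence R(31, 31) > 2^(31/2) = 46340.95.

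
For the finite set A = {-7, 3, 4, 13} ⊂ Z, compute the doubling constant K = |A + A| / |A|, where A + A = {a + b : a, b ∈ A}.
K = |A + A| / |A| = 9/4

Enumerate A + A = {a + b : a, b ∈ A}. With |A| = 4, there are |A|^2 = 16 ordered sum pairs; collecting distinct values, A + A = {-14, -4, -3, 6, 7, 8, 16, 17, 26}, so |A + A| = 9. Thus K = 9/4. For comparison, the minimum possible |A + A| over all 4-element sets is 2·4 − 1 = 7 (so min K = 7/4), attained only by arithmetic progressions.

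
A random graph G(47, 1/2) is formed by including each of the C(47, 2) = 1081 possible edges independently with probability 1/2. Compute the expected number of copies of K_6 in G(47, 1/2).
E[# K_6] = C(47, 6) · (1/2)^C(6, 2) = 10737573 / 2^15 ≈ 327.684723

For each 6-subset S of vertices (there are C(47, 6) = 10737573 such S), let X_S = 1 if S induces a K_6 (all C(6, 2) = 15 edges present). Then P(X_S = 1) = (1/2)^15 = 1/32768. By linearity of expectation, E[# K_6] = C(47, 6) · (1/2)^15 = 10737573 / 32768 ≈ 327.684723.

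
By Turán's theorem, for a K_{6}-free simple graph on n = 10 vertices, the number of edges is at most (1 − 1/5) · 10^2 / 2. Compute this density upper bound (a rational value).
Turán density bound = (4/5) · 10^2/2 = 40

Turán's theorem: ex(n, K_{r+1}) is achieved by the complete r-partite Turán graph T(n, r) with parts as balanced as possible, and is at most (1 − 1/r) · n^2/2. For r = 5, n = 10: the density bound is (4/5) · 100/2 = 40. Since 5 ∣ 10, the Turán graph T(10, 5) has parts of equal size 2, and its edge count e(T(10, 5)) = 40 attains the density bound exactly.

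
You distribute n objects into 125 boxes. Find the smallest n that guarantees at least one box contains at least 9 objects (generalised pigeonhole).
n = (9 − 1)·125 + 1 = 1001

By the generalised pigeonhole principle, to guarantee some box contains ≥ r objects we need more than (r − 1) · k objects total. Threshold: n = (r − 1) · k + 1. With r = 9 and k = 125: n = 8 · 125 + 1 = 1000 + 1 = 1001. For n = 1000 = 8 · 125, we can put exactly 8 objects in every box, avoiding 9 in any single one — so 1001 is tight.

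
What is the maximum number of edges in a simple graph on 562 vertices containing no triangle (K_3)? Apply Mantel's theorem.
ex(562, K_3) = ⌊562^2/4⌋ = 78961

Mantel (1907): a triangle-free graph on n vertices has at most ⌊n^2/4⌋ edges, with equality for the complete bipartite graph K_{⌊n/2⌋, ⌈n/2⌉}. For n = 562: ⌊562^2/4⌋ = ⌊315844/4⌋ = 78961. The extremal graph is K_{281, 281}, which has 281·281 = 78961 edges.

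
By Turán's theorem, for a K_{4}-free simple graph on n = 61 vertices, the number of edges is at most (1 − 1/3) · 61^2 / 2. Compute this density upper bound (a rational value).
Turán density bound = (2/3) · 61^2/2 = 3721/3 ≈ 1240.3333

Turán's theorem: ex(n, K_{r+1}) is achieved by the complete r-partite Turán graph T(n, r) with parts as balanced as possible, and is at most (1 − 1/r) · n^2/2. For r = 3, n = 61: the density bound is (2/3) · 3721/2 = 3721/3 ≈ 1240.3333. The integer-valued extremum is e(T(61, 3)) = 1240, which is strictly less than the density bound 3721/3 since 3 ∤ 61 (the parts of T(61, 3) cannot all be equal).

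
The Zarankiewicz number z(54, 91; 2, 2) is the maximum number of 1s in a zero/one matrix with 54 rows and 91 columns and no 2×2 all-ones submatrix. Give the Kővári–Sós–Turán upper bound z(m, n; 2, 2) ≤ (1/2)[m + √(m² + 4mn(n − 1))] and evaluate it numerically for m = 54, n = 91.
z(54, 91; 2, 2) ≤ (1/2)[54 + √(54² + 4·54·91·90)] = (1/2)[54 + √1771956] = 692.5742

Kővári–Sós–Turán: let r_1, ..., r_54 be the row sums and z = Σ r_i the total number of 1s. Each pair of columns can share at most one row with both entries 1 (else a 2×2 all-ones block appears), so Σ_i C(r_i, 2) ≤ C(91, 2) = 4095. By convexity Σ_i C(r_i, 2) ≥ 54·C(z/54, 2) = z(z − 54)/(2·54), giving z² − 54z − 54·91·90 ≤ 0 and hence z ≤ (1/2)[54 + √(2916 + 4·442260)] = (1/2)[54 + √1771956] ≈ (1/2)(54 + 1331.1484) = 692.5742.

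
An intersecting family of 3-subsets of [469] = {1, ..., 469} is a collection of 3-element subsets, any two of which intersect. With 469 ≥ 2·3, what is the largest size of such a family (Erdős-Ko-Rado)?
max |F| = C(468, 2) = 109278

The Erdős-Ko-Rado theorem states: for n ≥ 2k, an intersecting family of k-subsets of an n-element set has size at most C(n − 1, k − 1), with equality for 'star' families {A ⊆ [n] : |A| = k, i ∈ A} (fix an element i). For n = 469, k = 3: C(468, 2) = 109278.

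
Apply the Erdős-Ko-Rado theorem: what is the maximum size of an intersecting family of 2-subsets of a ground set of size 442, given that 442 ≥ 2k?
max |F| = C(441, 1) = 441

Erdős-Ko-Rado (1961): when n ≥ 2k, max |F| = C(n−1, k−1). The bound is attained by the star {A : i ∈ A} for any fixed i ∈ [n]. Here C(442−1, 2−1) = C(441, 1) = 441.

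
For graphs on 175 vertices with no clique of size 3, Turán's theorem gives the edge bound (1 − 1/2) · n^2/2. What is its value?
Turán density bound = (1/2) · 175^2/2 = 30625/4 ≈ 7656.25

Turán's theorem: ex(n, K_{r+1}) is achieved by the complete r-partite Turán graph T(n, r) with parts as balanced as possible, and is at most (1 − 1/r) · n^2/2. For r = 2, n = 175: the density bound is (1/2) · 30625/2 = 30625/4 ≈ 7656.25. The integer-valued extremum is e(T(175, 2)) = 7656, which is strictly less than the density bound 30625/4 since 2 ∤ 175 (the parts of T(175, 2) cannot all be equal).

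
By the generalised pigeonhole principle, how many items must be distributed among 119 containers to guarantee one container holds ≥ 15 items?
n = (15 − 1)·119 + 1 = 1667

By the generalised pigeonhole principle, to guarantee some box contains ≥ r objects we need more than (r − 1) · k objects total. Threshold: n = (r − 1) · k + 1. With r = 15 and k = 119: n = 14 · 119 + 1 = 1666 + 1 = 1667. For n = 1666 = 14 · 119, we can put exactly 14 objects in every box, avoiding 15 in any single one — so 1667 is tight.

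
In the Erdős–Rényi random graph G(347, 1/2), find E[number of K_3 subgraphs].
E[# K_3] = C(347, 3) · (1/2)^C(3, 2) = 6903565 / 2^3 = 862945.625

For each 3-subset S of vertices (there are C(347, 3) = 6903565 such S), let X_S = 1 if S induces a K_3 (all C(3, 2) = 3 edges present). Then P(X_S = 1) = (1/2)^3 = 1/8. By linearity of expectation, E[# K_3] = C(347, 3) · (1/2)^3 = 6903565 / 8 = 862945.625.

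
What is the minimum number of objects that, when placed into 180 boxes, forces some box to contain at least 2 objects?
n = (2 − 1)·180 + 1 = 181

By the generalised pigeonhole principle, to guarantee some box contains ≥ r objects we need more than (r − 1) · k objects total. Threshold: n = (r − 1) · k + 1. With r = 2 and k = 180: n = 1 · 180 + 1 = 180 + 1 = 181. For n = 180 = 1 · 180, we can put exactly 1 objects in every box, avoiding 2 in any single one — so 181 is tight.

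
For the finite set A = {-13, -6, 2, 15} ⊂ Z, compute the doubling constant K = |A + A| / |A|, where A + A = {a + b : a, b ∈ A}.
K = |A + A| / |A| = 10/4 = 5/2

Enumerate A + A = {a + b : a, b ∈ A}. With |A| = 4, there are |A|^2 = 16 ordered sum pairs; collecting distinct values, A + A = {-26, -19, -12, -11, -4, 2, 4, 9, 17, 30}, so |A + A| = 10. Thus K = 10/4 = 5/2. For comparison, the minimum possible |A + A| over all 4-element sets is 2·4 − 1 = 7 (so min K = 7/4), attained only by arithmetic progressions.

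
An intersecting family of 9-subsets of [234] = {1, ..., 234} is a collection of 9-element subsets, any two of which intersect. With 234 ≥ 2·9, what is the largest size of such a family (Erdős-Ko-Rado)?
max |F| = C(233, 8) = 190795366717021

The Erdős-Ko-Rado theorem states: for n ≥ 2k, an intersecting family of k-subsets of an n-element set has size at most C(n − 1, k − 1), with equality for 'star' families {A ⊆ [n] : |A| = k, i ∈ A} (fix an element i). For n = 234, k = 9: C(233, 8) = 190795366717021.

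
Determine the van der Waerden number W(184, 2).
W(184, 2) = 184 + 1 = 185

A 2-term AP is any pair of integers, so a monochromatic 2-AP exists iff some colour is used at least twice. With 184 colours, the colouring i ↦ i on {1, ..., 184} uses each colour once, avoiding any monochromatic pair, so W(184, 2) > 184. For {1, ..., 185}, pigeonhole forces two integers of the same colour, which form a monochromatic 2-AP. Hence W(184, 2) = 185.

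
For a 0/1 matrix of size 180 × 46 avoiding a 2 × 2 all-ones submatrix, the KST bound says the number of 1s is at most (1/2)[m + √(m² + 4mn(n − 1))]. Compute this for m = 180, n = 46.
z(180, 46; 2, 2) ≤ (1/2)[180 + √(180² + 4·180·46·45)] = (1/2)[180 + √1522800] = 707.0089

Kővári–Sós–Turán: let r_1, ..., r_180 be the row sums and z = Σ r_i the total number of 1s. Each pair of columns can share at most one row with both entries 1 (else a 2×2 all-ones block appears), so Σ_i C(r_i, 2) ≤ C(46, 2) = 1035. By convexity Σ_i C(r_i, 2) ≥ 180·C(z/180, 2) = z(z − 180)/(2·180), giving z² − 180z − 180·46·45 ≤ 0 and hence z ≤ (1/2)[180 + √(32400 + 4·372600)] = (1/2)[180 + √1522800] ≈ (1/2)(180 + 1234.0178) = 707.0089.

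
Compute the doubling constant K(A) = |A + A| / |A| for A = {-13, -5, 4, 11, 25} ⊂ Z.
K = |A + A| / |A| = 15/5 = 3

Enumerate A + A = {a + b : a, b ∈ A}. With |A| = 5, there are |A|^2 = 25 ordered sum pairs; collecting distinct values, A + A = {-26, -18, -10, -9, -2, -1, 6, 8, 12, 15, 20, 22, 29, 36, 50}, so |A + A| = 15. Thus K = 15/5 = 3. For comparison, the minimum possible |A + A| over all 5-element sets is 2·5 − 1 = 9 (so min K = 9/5), attained only by arithmetic progressions.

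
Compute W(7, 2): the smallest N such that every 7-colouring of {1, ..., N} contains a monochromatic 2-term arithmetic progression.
W(7, 2) = 7 + 1 = 8

A 2-term AP is any pair of integers, so a monochromatic 2-AP exists iff some colour is used at least twice. With 7 colours, the colouring i ↦ i on {1, ..., 7} uses each colour once, avoiding any monochromatic pair, so W(7, 2) > 7. For {1, ..., 8}, pigeonhole forces two integers of the same colour, which form a monochromatic 2-AP. Hence W(7, 2) = 8.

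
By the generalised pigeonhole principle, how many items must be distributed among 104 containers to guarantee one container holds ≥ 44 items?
n = (44 − 1)·104 + 1 = 4473

By the generalised pigeonhole principle, to guarantee some box contains ≥ r objects we need more than (r − 1) · k objects total. Threshold: n = (r − 1) · k + 1. With r = 44 and k = 104: n = 43 · 104 + 1 = 4472 + 1 = 4473. For n = 4472 = 43 · 104, we can put exactly 43 objects in every box, avoiding 44 in any single one — so 4473 is tight.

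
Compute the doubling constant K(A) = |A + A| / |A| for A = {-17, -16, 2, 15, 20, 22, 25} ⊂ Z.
K = |A + A| / |A| = 26/7

Enumerate A + A = {a + b : a, b ∈ A}. With |A| = 7, there are |A|^2 = 49 ordered sum pairs; collecting distinct values, A + A = {-34, -33, -32, -15, -14, -2, -1, 3, 4, 5, 6, 8, 9, 17, 22, 24, 27, 30, 35, 37, 40, 42, 44, 45, 47, 50}, so |A + A| = 26. Thus K = 26/7. For comparison, the minimum possible |A + A| over all 7-element sets is 2·7 − 1 = 13 (so min K = 13/7), attained only by arithmetic progressions.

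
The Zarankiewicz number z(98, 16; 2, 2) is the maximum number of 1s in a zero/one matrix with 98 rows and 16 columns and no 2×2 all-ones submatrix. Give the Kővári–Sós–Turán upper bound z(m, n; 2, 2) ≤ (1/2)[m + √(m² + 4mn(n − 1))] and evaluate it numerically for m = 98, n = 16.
z(98, 16; 2, 2) ≤ (1/2)[98 + √(98² + 4·98·16·15)] = (1/2)[98 + √103684] = 210

Kővári–Sós–Turán: let r_1, ..., r_98 be the row sums and z = Σ r_i the total number of 1s. Each pair of columns can share at most one row with both entries 1 (else a 2×2 all-ones block appears), so Σ_i C(r_i, 2) ≤ C(16, 2) = 120. By convexity Σ_i C(r_i, 2) ≥ 98·C(z/98, 2) = z(z − 98)/(2·98), giving z² − 98z − 98·16·15 ≤ 0 and hence z ≤ (1/2)[98 + √(9604 + 4·23520)] = (1/2)[98 + √103684] ≈ (1/2)(98 + 322) = 210.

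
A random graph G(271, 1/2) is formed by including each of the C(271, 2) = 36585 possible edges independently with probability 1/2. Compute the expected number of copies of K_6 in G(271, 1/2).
E[# K_6] = C(271, 6) · (1/2)^C(6, 2) = 520331994189 / 2^15 ≈ 15879272.283600

For each 6-subset S of vertices (there are C(271, 6) = 520331994189 such S), let X_S = 1 if S induces a K_6 (all C(6, 2) = 15 edges present). Then P(X_S = 1) = (1/2)^15 = 1/32768. By linearity of expectation, E[# K_6] = C(271, 6) · (1/2)^15 = 520331994189 / 32768 ≈ 15879272.283600.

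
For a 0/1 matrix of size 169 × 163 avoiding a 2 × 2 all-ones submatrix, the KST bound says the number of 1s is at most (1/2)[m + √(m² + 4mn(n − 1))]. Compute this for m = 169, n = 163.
z(169, 163; 2, 2) ≤ (1/2)[169 + √(169² + 4·169·163·162)] = (1/2)[169 + √17879017] = 2198.6793

Kővári–Sós–Turán: let r_1, ..., r_169 be the row sums and z = Σ r_i the total number of 1s. Each pair of columns can share at most one row with both entries 1 (else a 2×2 all-ones block appears), so Σ_i C(r_i, 2) ≤ C(163, 2) = 13203. By convexity Σ_i C(r_i, 2) ≥ 169·C(z/169, 2) = z(z − 169)/(2·169), giving z² − 169z − 169·163·162 ≤ 0 and hence z ≤ (1/2)[169 + √(28561 + 4·4462614)] = (1/2)[169 + √17879017] ≈ (1/2)(169 + 4228.3587) = 2198.6793.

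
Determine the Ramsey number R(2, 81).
R(2, 81) = 81

R(2, k) = k for all k ≥ 2: in a 2-colouring of K_k, either some edge is red (a red K_2) or all edges are blue (a blue K_k). And K_{80} coloured all-blue has no blue K_81, so R(2, 81) > 80. Hence R(2, 81) = 81.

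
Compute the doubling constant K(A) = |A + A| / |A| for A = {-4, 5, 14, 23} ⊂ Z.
K = |A + A| / |A| = 7/4

Enumerate A + A = {a + b : a, b ∈ A}. With |A| = 4, there are |A|^2 = 16 ordered sum pairs; collecting distinct values, A + A = {-8, 1, 10, 19, 28, 37, 46}, so |A + A| = 7. Thus K = 7/4. Here |A + A| = 2|A| − 1 = 7, the minimum possible — so K = 7/4 is minimal, which holds iff A is an arithmetic progression.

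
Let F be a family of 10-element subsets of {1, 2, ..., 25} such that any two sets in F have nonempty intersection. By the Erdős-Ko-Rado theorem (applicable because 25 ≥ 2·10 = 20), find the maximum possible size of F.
max |F| = C(24, 9) = 1307504

The Erdős-Ko-Rado theorem states: for n ≥ 2k, an intersecting family of k-subsets of an n-element set has size at most C(n − 1, k − 1), with equality for 'star' families {A ⊆ [n] : |A| = k, i ∈ A} (fix an element i). For n = 25, k = 10: C(24, 9) = 1307504.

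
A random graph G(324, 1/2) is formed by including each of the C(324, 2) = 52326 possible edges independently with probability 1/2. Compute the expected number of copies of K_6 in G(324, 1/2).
E[# K_6] = C(324, 6) · (1/2)^C(6, 2) = 1533615896736 / 2^15 = 47925496773/1024 ≈ 46802242.942383

For each 6-subset S of vertices (there are C(324, 6) = 1533615896736 such S), let X_S = 1 if S induces a K_6 (all C(6, 2) = 15 edges present). Then P(X_S = 1) = (1/2)^15 = 1/32768. By linearity of expectation, E[# K_6] = C(324, 6) · (1/2)^15 = 1533615896736 / 32768 = 47925496773/1024 ≈ 46802242.942383.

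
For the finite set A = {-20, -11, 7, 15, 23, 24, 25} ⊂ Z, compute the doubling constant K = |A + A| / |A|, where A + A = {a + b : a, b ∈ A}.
K = |A + A| / |A| = 24/7

Enumerate A + A = {a + b : a, b ∈ A}. With |A| = 7, there are |A|^2 = 49 ordered sum pairs; collecting distinct values, A + A = {-40, -31, -22, -13, -5, -4, 3, 4, 5, 12, 13, 14, 22, 30, 31, 32, 38, 39, 40, 46, 47, 48, 49, 50}, so |A + A| = 24. Thus K = 24/7. For comparison, the minimum possible |A + A| over all 7-element sets is 2·7 − 1 = 13 (so min K = 13/7), attained only by arithmetic progressions.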